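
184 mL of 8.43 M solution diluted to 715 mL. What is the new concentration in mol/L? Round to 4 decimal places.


Dilution: M1*V1 = M2*V2, solve for M2.
M2 = M1*V1 / V2
M2 = 8.43 * 184 / 715
M2 = 1551.12 / 715
M2 = 2.1693986 mol/L, rounded to 4 dp:

2.1694 mol/L


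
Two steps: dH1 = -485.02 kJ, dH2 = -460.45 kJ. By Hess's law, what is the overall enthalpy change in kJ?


Hess's law: enthalpy is a state function, so add the step enthalpies.
dH_total = dH1 + dH2 = -485.02 + (-460.45)
dH_total = -945.47 kJ:

-945.47 kJ


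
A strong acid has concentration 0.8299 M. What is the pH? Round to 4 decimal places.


A strong acid dissociates completely, so [H+] equals the given concentration.
pH = -log10([H+]) = -log10(0.8299)
pH = 0.08097424, rounded to 4 dp:

0.0810


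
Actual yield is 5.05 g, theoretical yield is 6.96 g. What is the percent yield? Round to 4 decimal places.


% yield = 100 * actual / theoretical
% yield = 100 * 5.05 / 6.96
% yield = 72.55747126 %, rounded to 4 dp:

72.5575 %


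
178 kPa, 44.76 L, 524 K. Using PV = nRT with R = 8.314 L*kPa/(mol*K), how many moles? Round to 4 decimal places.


PV = nRT, solve for n = PV / (RT).
PV = 178 * 44.76 = 7967.28
RT = 8.314 * 524 = 4356.536
n = 7967.28 / 4356.536
n = 1.82881078 mol, rounded to 4 dp:

1.8288 mol


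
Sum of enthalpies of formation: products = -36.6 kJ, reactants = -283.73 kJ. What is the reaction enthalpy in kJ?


dH_rxn = sum(dH_f products) - sum(dH_f reactants)
dH_rxn = -36.6 - (-283.73)
dH_rxn = 247.13 kJ:

247.13 kJ


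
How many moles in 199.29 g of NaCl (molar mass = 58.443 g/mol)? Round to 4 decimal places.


n = mass / M
n = 199.29 / 58.443
n = 3.40998922 mol, rounded to 4 dp:

3.4100 mol


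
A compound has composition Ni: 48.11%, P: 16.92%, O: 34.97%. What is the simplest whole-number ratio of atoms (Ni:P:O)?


Assume 100 g of compound, divide each mass% by atomic mass to get moles, then normalize by the smallest to get a raw atom ratio.
Moles per 100 g: Ni: 48.11/58.693 = 0.8197, P: 16.92/30.974 = 0.5463, O: 34.97/15.999 = 2.1858
Raw ratio (divide by min = 0.5463): Ni: 1.501, P: 1.0, O: 4.001
Multiply by 2 to clear fractions: Ni: 3.001 ~= 3, P: 2.0 ~= 2, O: 8.003 ~= 8
Reduce by GCD to get the simplest whole-number ratio:

3:2:8


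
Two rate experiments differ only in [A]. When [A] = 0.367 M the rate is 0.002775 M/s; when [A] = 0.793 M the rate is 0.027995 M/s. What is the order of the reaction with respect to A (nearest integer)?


Rate is proportional to [A]^n, so rate2/rate1 = ([A]2/[A]1)^n. Take logs to solve for n.
rate2/rate1 = 0.027995 / 0.002775 = 10.0883
[A]2/[A]1 = 0.793 / 0.367 = 2.1608
n = ln(10.0883) / ln(2.1608) = 3.0
Nearest integer order:

3


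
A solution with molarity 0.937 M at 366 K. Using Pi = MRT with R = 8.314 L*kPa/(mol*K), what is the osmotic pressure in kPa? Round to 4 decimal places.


Osmotic pressure (van't Hoff): Pi = M*R*T.
RT = 8.314 * 366 = 3042.924
Pi = 0.937 * 3042.924
Pi = 2851.219788 kPa, rounded to 4 dp:

2851.2198 kPa


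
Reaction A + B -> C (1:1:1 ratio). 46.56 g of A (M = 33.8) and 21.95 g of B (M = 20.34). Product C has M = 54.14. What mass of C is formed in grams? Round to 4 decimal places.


Find moles of each reactant; the smaller value is the limiting reagent in a 1:1:1 reaction, so moles_C equals moles of the limiter.
n_A = mass_A / M_A = 46.56 / 33.8 = 1.377515 mol
n_B = mass_B / M_B = 21.95 / 20.34 = 1.079154 mol
Limiting reagent: B (smaller), n_limiting = 1.079154 mol
mass_C = n_limiting * M_C = 1.079154 * 54.14
mass_C = 58.42539756 g, rounded to 4 dp:

58.4254 g


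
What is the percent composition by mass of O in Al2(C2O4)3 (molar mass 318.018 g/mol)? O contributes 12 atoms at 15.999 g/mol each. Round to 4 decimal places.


pct = 100 * (n_elem * M_elem) / M_total
mass_contribution = 12 * 15.999 = 191.988 g/mol
pct = 100 * 191.988 / 318.018
pct = 60.37016773 %, rounded to 4 dp:

60.3702 %


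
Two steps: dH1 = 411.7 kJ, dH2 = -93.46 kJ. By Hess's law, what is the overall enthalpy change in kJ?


Hess's law: enthalpy is a state function, so add the step enthalpies.
dH_total = dH1 + dH2 = 411.7 + (-93.46)
dH_total = 318.24 kJ:

318.24 kJ


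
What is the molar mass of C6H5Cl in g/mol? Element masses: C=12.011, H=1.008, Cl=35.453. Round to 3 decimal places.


M = sum(count * atomic_mass) over atoms.
M = 6*12.011 + 5*1.008 + 1*35.453
M = 72.066 + 5.04 + 35.453
M = 112.559 g/mol, rounded to 3 dp:

112.559 g/mol


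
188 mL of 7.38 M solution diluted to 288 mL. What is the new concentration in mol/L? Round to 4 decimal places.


Dilution: M1*V1 = M2*V2, solve for M2.
M2 = M1*V1 / V2
M2 = 7.38 * 188 / 288
M2 = 1387.44 / 288
M2 = 4.8175 mol/L, rounded to 4 dp:

4.8175 mol/L


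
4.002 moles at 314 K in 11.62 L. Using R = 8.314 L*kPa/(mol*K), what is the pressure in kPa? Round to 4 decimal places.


PV = nRT, solve for P = nRT / V.
nRT = 4.002 * 8.314 * 314 = 10447.6052
P = 10447.6052 / 11.62
P = 899.1054389 kPa, rounded to 4 dp:

899.1054 kPa


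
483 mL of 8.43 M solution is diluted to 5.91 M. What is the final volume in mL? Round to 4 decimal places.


Dilution: M1*V1 = M2*V2, solve for V2.
V2 = M1*V1 / M2
V2 = 8.43 * 483 / 5.91
V2 = 4071.69 / 5.91
V2 = 688.94923858 mL, rounded to 4 dp:

688.9492 mL


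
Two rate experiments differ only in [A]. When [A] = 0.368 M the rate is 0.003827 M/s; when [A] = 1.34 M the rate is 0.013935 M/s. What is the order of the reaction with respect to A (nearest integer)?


Rate is proportional to [A]^n, so rate2/rate1 = ([A]2/[A]1)^n. Take logs to solve for n.
rate2/rate1 = 0.013935 / 0.003827 = 3.6412
[A]2/[A]1 = 1.34 / 0.368 = 3.6413
n = ln(3.6412) / ln(3.6413) = 1.0
Nearest integer order:

1


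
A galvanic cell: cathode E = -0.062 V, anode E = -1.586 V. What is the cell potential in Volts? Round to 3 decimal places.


Standard cell potential: E_cell = E_cathode - E_anode.
E_cell = -0.062 - (-1.586)
E_cell = 1.524 V, rounded to 3 dp:

1.524 V


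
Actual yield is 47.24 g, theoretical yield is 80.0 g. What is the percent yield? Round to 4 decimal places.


% yield = 100 * actual / theoretical
% yield = 100 * 47.24 / 80.0
% yield = 59.05 %, rounded to 4 dp:

59.0500 %


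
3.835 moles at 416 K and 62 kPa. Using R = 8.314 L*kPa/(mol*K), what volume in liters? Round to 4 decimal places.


PV = nRT, solve for V = nRT / P.
nRT = 3.835 * 8.314 * 416 = 13263.823
V = 13263.823 / 62
V = 213.93262903 L, rounded to 4 dp:

213.9326 L


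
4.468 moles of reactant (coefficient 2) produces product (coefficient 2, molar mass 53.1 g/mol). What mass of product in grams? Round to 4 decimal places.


Use the coefficient ratio to convert reactant moles to product moles, then multiply by the product's molar mass.
moles_P = moles_R * (coeff_P / coeff_R) = 4.468 * (2/2) = 4.468
mass_P = moles_P * M_P = 4.468 * 53.1
mass_P = 237.2508 g, rounded to 4 dp:

237.2508 g


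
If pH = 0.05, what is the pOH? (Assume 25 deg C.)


At 25 deg C, pH + pOH = 14.
pOH = 14 - pH = 14 - 0.05
pOH = 13.95:

13.95


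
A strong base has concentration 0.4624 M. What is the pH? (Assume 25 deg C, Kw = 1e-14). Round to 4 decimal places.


A strong base dissociates completely, so [OH-] equals the given concentration.
pOH = -log10([OH-]) = -log10(0.4624) = 0.334982
pH = 14 - pOH = 14 - 0.334982
pH = 13.665018, rounded to 4 dp:

13.6650


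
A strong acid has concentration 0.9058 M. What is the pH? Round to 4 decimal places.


A strong acid dissociates completely, so [H+] equals the given concentration.
pH = -log10([H+]) = -log10(0.9058)
pH = 0.04296768, rounded to 4 dp:

0.0430


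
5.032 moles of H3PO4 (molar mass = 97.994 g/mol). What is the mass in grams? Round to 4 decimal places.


mass = n * M
mass = 5.032 * 97.994
mass = 493.105808 g, rounded to 4 dp:

493.1058 g


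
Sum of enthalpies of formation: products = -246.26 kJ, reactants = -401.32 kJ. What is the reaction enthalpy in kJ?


dH_rxn = sum(dH_f products) - sum(dH_f reactants)
dH_rxn = -246.26 - (-401.32)
dH_rxn = 155.06 kJ:

155.06 kJ


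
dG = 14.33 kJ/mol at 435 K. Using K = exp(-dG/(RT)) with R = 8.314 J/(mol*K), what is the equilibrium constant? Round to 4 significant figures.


dG is in kJ/mol; multiply by 1000 to match R in J/(mol*K).
RT = 8.314 * 435 = 3616.59 J/mol
exponent = -dG*1000 / (RT) = -(14.33*1000) / 3616.59 = -3.96229597
K = exp(-3.96229597)
K = 0.019019396, rounded to 4 significant figures:

0.01902


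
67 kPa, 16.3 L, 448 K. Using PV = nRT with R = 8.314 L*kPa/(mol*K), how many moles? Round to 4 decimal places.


PV = nRT, solve for n = PV / (RT).
PV = 67 * 16.3 = 1092.1
RT = 8.314 * 448 = 3724.672
n = 1092.1 / 3724.672
n = 0.29320703 mol, rounded to 4 dp:

0.2932 mol


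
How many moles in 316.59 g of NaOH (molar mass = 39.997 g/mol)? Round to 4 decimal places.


n = mass / M
n = 316.59 / 39.997
n = 7.91534365 mol, rounded to 4 dp:

7.9153 mol


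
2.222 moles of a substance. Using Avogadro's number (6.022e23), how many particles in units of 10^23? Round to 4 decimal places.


N = n * NA, then divide by 1e23 for the requested units.
N / 1e23 = n * 6.022
N / 1e23 = 2.222 * 6.022
N / 1e23 = 13.380884, rounded to 4 dp:

13.3809


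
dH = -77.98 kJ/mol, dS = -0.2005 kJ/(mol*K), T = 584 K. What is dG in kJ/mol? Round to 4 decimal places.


Gibbs: dG = dH - T*dS (consistent units, dS already in kJ/(mol*K)).
T*dS = 584 * -0.2005 = -117.092
dG = -77.98 - (-117.092)
dG = 39.112 kJ/mol, rounded to 4 dp:

39.1120 kJ/mol


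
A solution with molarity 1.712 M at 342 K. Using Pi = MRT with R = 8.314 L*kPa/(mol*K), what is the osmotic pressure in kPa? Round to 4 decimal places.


Osmotic pressure (van't Hoff): Pi = M*R*T.
RT = 8.314 * 342 = 2843.388
Pi = 1.712 * 2843.388
Pi = 4867.880256 kPa, rounded to 4 dp:

4867.8803 kPa


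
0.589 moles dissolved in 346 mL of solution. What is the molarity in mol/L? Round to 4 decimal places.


Convert volume to liters: V_L = V_mL / 1000.
V_L = 346 / 1000 = 0.346 L
M = n / V_L = 0.589 / 0.346
M = 1.70231214 mol/L, rounded to 4 dp:

1.7023 mol/L


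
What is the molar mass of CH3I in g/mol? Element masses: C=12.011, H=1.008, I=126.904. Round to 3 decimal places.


M = sum(count * atomic_mass) over atoms.
M = 1*12.011 + 3*1.008 + 1*126.904
M = 12.011 + 3.024 + 126.904
M = 141.939 g/mol, rounded to 3 dp:

141.939 g/mol


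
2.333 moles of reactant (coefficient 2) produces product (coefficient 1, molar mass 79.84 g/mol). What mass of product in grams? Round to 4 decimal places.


Use the coefficient ratio to convert reactant moles to product moles, then multiply by the product's molar mass.
moles_P = moles_R * (coeff_P / coeff_R) = 2.333 * (1/2) = 1.1665
mass_P = moles_P * M_P = 1.1665 * 79.84
mass_P = 93.13336 g, rounded to 4 dp:

93.1334 g


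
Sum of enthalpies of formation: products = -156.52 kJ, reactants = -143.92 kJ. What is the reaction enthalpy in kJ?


dH_rxn = sum(dH_f products) - sum(dH_f reactants)
dH_rxn = -156.52 - (-143.92)
dH_rxn = -12.6 kJ:

-12.60 kJ


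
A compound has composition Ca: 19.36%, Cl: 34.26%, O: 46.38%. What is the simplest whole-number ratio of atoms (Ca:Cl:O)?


Assume 100 g of compound, divide each mass% by atomic mass to get moles, then normalize by the smallest to get a raw atom ratio.
Moles per 100 g: Ca: 19.36/40.078 = 0.4831, Cl: 34.26/35.453 = 0.9663, O: 46.38/15.999 = 2.8989
Raw ratio (divide by min = 0.4831): Ca: 1.0, Cl: 2.0, O: 6.001
Multiply by 1 to clear fractions: Ca: 1.0 ~= 1, Cl: 2.0 ~= 2, O: 6.001 ~= 6
Reduce by GCD to get the simplest whole-number ratio:

1:2:6


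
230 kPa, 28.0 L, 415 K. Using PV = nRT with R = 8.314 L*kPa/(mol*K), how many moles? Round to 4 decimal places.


PV = nRT, solve for n = PV / (RT).
PV = 230 * 28.0 = 6440.0
RT = 8.314 * 415 = 3450.31
n = 6440.0 / 3450.31
n = 1.86649895 mol, rounded to 4 dp:

1.8665 mol


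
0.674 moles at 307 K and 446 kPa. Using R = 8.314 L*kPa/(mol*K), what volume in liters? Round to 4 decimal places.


PV = nRT, solve for V = nRT / P.
nRT = 0.674 * 8.314 * 307 = 1720.3163
V = 1720.3163 / 446
V = 3.85721143 L, rounded to 4 dp:

3.8572 L


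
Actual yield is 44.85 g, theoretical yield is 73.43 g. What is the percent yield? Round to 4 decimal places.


% yield = 100 * actual / theoretical
% yield = 100 * 44.85 / 73.43
% yield = 61.07857824 %, rounded to 4 dp:

61.0786 %


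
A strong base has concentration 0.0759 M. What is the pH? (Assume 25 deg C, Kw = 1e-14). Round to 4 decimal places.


A strong base dissociates completely, so [OH-] equals the given concentration.
pOH = -log10([OH-]) = -log10(0.0759) = 1.119758
pH = 14 - pOH = 14 - 1.119758
pH = 12.880242, rounded to 4 dp:

12.8802


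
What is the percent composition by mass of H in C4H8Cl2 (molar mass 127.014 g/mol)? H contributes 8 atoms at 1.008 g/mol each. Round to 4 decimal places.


pct = 100 * (n_elem * M_elem) / M_total
mass_contribution = 8 * 1.008 = 8.064 g/mol
pct = 100 * 8.064 / 127.014
pct = 6.34890642 %, rounded to 4 dp:

6.3489 %


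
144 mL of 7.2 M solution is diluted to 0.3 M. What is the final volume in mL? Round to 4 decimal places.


Dilution: M1*V1 = M2*V2, solve for V2.
V2 = M1*V1 / M2
V2 = 7.2 * 144 / 0.3
V2 = 1036.8 / 0.3
V2 = 3456.0 mL, rounded to 4 dp:

3456.0000 mL


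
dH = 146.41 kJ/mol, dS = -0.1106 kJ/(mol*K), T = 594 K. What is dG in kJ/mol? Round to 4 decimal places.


Gibbs: dG = dH - T*dS (consistent units, dS already in kJ/(mol*K)).
T*dS = 594 * -0.1106 = -65.6964
dG = 146.41 - (-65.6964)
dG = 212.1064 kJ/mol, rounded to 4 dp:

212.1064 kJ/mol


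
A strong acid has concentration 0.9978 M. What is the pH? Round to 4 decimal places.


A strong acid dissociates completely, so [H+] equals the given concentration.
pH = -log10([H+]) = -log10(0.9978)
pH = 0.0009565, rounded to 4 dp:

0.0010


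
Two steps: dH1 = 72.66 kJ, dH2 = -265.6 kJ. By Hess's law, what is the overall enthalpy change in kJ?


Hess's law: enthalpy is a state function, so add the step enthalpies.
dH_total = dH1 + dH2 = 72.66 + (-265.6)
dH_total = -192.94 kJ:

-192.94 kJ


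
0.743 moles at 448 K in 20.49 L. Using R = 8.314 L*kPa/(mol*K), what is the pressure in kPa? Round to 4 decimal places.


PV = nRT, solve for P = nRT / V.
nRT = 0.743 * 8.314 * 448 = 2767.4313
P = 2767.4313 / 20.49
P = 135.06253294 kPa, rounded to 4 dp:

135.0625 kPa


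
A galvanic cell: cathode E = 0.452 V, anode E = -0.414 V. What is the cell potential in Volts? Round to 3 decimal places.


Standard cell potential: E_cell = E_cathode - E_anode.
E_cell = 0.452 - (-0.414)
E_cell = 0.866 V, rounded to 3 dp:

0.866 V


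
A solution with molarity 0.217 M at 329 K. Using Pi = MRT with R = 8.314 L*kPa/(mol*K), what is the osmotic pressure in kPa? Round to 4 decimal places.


Osmotic pressure (van't Hoff): Pi = M*R*T.
RT = 8.314 * 329 = 2735.306
Pi = 0.217 * 2735.306
Pi = 593.561402 kPa, rounded to 4 dp:

593.5614 kPa


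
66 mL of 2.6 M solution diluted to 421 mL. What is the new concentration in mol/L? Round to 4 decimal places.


Dilution: M1*V1 = M2*V2, solve for M2.
M2 = M1*V1 / V2
M2 = 2.6 * 66 / 421
M2 = 171.6 / 421
M2 = 0.40760095 mol/L, rounded to 4 dp:

0.4076 mol/L


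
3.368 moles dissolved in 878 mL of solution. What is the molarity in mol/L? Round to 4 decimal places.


Convert volume to liters: V_L = V_mL / 1000.
V_L = 878 / 1000 = 0.878 L
M = n / V_L = 3.368 / 0.878
M = 3.83599089 mol/L, rounded to 4 dp:

3.8360 mol/L


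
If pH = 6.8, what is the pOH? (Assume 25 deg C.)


At 25 deg C, pH + pOH = 14.
pOH = 14 - pH = 14 - 6.8
pOH = 7.2:

7.20


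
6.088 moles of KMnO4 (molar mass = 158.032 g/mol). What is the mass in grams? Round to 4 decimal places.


mass = n * M
mass = 6.088 * 158.032
mass = 962.098816 g, rounded to 4 dp:

962.0988 g


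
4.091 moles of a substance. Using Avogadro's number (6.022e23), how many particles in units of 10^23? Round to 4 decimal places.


N = n * NA, then divide by 1e23 for the requested units.
N / 1e23 = n * 6.022
N / 1e23 = 4.091 * 6.022
N / 1e23 = 24.636002, rounded to 4 dp:

24.6360


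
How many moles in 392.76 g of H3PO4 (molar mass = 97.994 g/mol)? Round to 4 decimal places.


n = mass / M
n = 392.76 / 97.994
n = 4.00800049 mol, rounded to 4 dp:

4.0080 mol


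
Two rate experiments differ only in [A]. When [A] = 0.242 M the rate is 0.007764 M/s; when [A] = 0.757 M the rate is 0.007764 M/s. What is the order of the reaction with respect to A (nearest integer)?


Rate is proportional to [A]^n, so rate2/rate1 = ([A]2/[A]1)^n. Take logs to solve for n.
rate2/rate1 = 0.007764 / 0.007764 = 1.0
[A]2/[A]1 = 0.757 / 0.242 = 3.1281
n = ln(1.0) / ln(3.1281) = 0.0
Nearest integer order:

0


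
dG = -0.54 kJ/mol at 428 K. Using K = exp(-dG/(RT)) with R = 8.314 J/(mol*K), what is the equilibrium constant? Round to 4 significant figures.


dG is in kJ/mol; multiply by 1000 to match R in J/(mol*K).
RT = 8.314 * 428 = 3558.392 J/mol
exponent = -dG*1000 / (RT) = -(-0.54*1000) / 3558.392 = 0.15175394
K = exp(0.15175394)
K = 1.1638738, rounded to 4 significant figures:

1.164


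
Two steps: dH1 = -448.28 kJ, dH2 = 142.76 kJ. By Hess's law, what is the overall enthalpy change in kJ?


Hess's law: enthalpy is a state function, so add the step enthalpies.
dH_total = dH1 + dH2 = -448.28 + (142.76)
dH_total = -305.52 kJ:

-305.52 kJ


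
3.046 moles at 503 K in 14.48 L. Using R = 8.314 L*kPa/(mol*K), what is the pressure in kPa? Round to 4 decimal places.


PV = nRT, solve for P = nRT / V.
nRT = 3.046 * 8.314 * 503 = 12738.1953
P = 12738.1953 / 14.48
P = 879.70962017 kPa, rounded to 4 dp:

879.7096 kPa


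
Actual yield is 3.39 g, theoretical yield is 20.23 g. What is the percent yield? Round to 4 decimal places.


% yield = 100 * actual / theoretical
% yield = 100 * 3.39 / 20.23
% yield = 16.75729115 %, rounded to 4 dp:

16.7573 %


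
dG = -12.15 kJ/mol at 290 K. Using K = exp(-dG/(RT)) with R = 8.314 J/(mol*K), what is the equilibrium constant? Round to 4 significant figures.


dG is in kJ/mol; multiply by 1000 to match R in J/(mol*K).
RT = 8.314 * 290 = 2411.06 J/mol
exponent = -dG*1000 / (RT) = -(-12.15*1000) / 2411.06 = 5.03927733
K = exp(5.03927733)
K = 154.35842, rounded to 4 significant figures:

154.4


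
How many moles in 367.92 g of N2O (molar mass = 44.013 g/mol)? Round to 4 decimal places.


n = mass / M
n = 367.92 / 44.013
n = 8.35934837 mol, rounded to 4 dp:

8.3593 mol


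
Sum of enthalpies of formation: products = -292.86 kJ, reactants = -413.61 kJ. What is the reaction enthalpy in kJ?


dH_rxn = sum(dH_f products) - sum(dH_f reactants)
dH_rxn = -292.86 - (-413.61)
dH_rxn = 120.75 kJ:

120.75 kJ


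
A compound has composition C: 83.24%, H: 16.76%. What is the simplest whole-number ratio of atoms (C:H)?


Assume 100 g of compound, divide each mass% by atomic mass to get moles, then normalize by the smallest to get a raw atom ratio.
Moles per 100 g: C: 83.24/12.011 = 6.9303, H: 16.76/1.008 = 16.627
Raw ratio (divide by min = 6.9303): C: 1.0, H: 2.399
Multiply by 5 to clear fractions: C: 5.0 ~= 5, H: 11.996 ~= 12
Reduce by GCD to get the simplest whole-number ratio:

5:12


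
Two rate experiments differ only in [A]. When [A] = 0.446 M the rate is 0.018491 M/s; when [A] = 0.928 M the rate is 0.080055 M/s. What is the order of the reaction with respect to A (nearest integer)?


Rate is proportional to [A]^n, so rate2/rate1 = ([A]2/[A]1)^n. Take logs to solve for n.
rate2/rate1 = 0.080055 / 0.018491 = 4.3294
[A]2/[A]1 = 0.928 / 0.446 = 2.0807
n = ln(4.3294) / ln(2.0807) = 2.0
Nearest integer order:

2


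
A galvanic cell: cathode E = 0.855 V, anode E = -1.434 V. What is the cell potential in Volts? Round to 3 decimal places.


Standard cell potential: E_cell = E_cathode - E_anode.
E_cell = 0.855 - (-1.434)
E_cell = 2.289 V, rounded to 3 dp:

2.289 V


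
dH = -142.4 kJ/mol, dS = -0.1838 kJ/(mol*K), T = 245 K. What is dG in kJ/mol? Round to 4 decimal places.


Gibbs: dG = dH - T*dS (consistent units, dS already in kJ/(mol*K)).
T*dS = 245 * -0.1838 = -45.031
dG = -142.4 - (-45.031)
dG = -97.369 kJ/mol, rounded to 4 dp:

-97.3690 kJ/mol


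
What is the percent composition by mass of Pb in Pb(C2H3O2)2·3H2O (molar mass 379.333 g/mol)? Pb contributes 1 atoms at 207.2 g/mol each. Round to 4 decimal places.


pct = 100 * (n_elem * M_elem) / M_total
mass_contribution = 1 * 207.2 = 207.2 g/mol
pct = 100 * 207.2 / 379.333
pct = 54.62219211 %, rounded to 4 dp:

54.6222 %


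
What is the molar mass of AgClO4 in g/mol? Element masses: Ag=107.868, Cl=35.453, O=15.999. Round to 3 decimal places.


M = sum(count * atomic_mass) over atoms.
M = 1*107.868 + 1*35.453 + 4*15.999
M = 107.868 + 35.453 + 63.996
M = 207.317 g/mol, rounded to 3 dp:

207.317 g/mol


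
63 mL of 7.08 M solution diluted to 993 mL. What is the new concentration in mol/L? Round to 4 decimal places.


Dilution: M1*V1 = M2*V2, solve for M2.
M2 = M1*V1 / V2
M2 = 7.08 * 63 / 993
M2 = 446.04 / 993
M2 = 0.44918429 mol/L, rounded to 4 dp:

0.4492 mol/L


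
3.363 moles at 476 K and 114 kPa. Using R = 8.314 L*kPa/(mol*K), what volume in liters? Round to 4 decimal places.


PV = nRT, solve for V = nRT / P.
nRT = 3.363 * 8.314 * 476 = 13308.9514
V = 13308.9514 / 114
V = 116.74518772 L, rounded to 4 dp:

116.7452 L


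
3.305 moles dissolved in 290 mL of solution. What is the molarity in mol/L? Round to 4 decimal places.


Convert volume to liters: V_L = V_mL / 1000.
V_L = 290 / 1000 = 0.29 L
M = n / V_L = 3.305 / 0.29
M = 11.39655172 mol/L, rounded to 4 dp:

11.3966 mol/L


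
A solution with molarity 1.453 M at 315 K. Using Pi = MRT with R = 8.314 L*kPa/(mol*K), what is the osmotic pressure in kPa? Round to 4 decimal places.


Osmotic pressure (van't Hoff): Pi = M*R*T.
RT = 8.314 * 315 = 2618.91
Pi = 1.453 * 2618.91
Pi = 3805.27623 kPa, rounded to 4 dp:

3805.2762 kPa


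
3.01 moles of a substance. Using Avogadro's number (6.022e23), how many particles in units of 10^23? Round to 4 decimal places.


N = n * NA, then divide by 1e23 for the requested units.
N / 1e23 = n * 6.022
N / 1e23 = 3.01 * 6.022
N / 1e23 = 18.12622, rounded to 4 dp:

18.1262


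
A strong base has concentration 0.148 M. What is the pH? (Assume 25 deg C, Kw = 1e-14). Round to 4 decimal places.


A strong base dissociates completely, so [OH-] equals the given concentration.
pOH = -log10([OH-]) = -log10(0.148) = 0.829738
pH = 14 - pOH = 14 - 0.829738
pH = 13.170262, rounded to 4 dp:

13.1703


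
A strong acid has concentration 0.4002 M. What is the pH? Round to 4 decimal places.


A strong acid dissociates completely, so [H+] equals the given concentration.
pH = -log10([H+]) = -log10(0.4002)
pH = 0.39772292, rounded to 4 dp:

0.3977


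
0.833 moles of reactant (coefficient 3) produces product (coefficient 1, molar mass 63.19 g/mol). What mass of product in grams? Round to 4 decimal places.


Use the coefficient ratio to convert reactant moles to product moles, then multiply by the product's molar mass.
moles_P = moles_R * (coeff_P / coeff_R) = 0.833 * (1/3) = 0.277667
mass_P = moles_P * M_P = 0.277667 * 63.19
mass_P = 17.54577773 g, rounded to 4 dp:

17.5458 g


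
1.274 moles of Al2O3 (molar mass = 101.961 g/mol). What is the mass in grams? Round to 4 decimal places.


mass = n * M
mass = 1.274 * 101.961
mass = 129.898314 g, rounded to 4 dp:

129.8983 g


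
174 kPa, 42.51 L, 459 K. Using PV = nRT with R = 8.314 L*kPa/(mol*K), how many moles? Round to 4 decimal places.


PV = nRT, solve for n = PV / (RT).
PV = 174 * 42.51 = 7396.74
RT = 8.314 * 459 = 3816.126
n = 7396.74 / 3816.126
n = 1.93828506 mol, rounded to 4 dp:

1.9383 mol


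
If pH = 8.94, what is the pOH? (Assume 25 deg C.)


At 25 deg C, pH + pOH = 14.
pOH = 14 - pH = 14 - 8.94
pOH = 5.06:

5.06


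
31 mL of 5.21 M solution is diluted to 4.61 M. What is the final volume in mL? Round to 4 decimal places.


Dilution: M1*V1 = M2*V2, solve for V2.
V2 = M1*V1 / M2
V2 = 5.21 * 31 / 4.61
V2 = 161.51 / 4.61
V2 = 35.03470716 mL, rounded to 4 dp:

35.0347 mL


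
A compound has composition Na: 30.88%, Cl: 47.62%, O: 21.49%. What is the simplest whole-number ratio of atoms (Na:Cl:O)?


Assume 100 g of compound, divide each mass% by atomic mass to get moles, then normalize by the smallest to get a raw atom ratio.
Moles per 100 g: Na: 30.88/22.99 = 1.3432, Cl: 47.62/35.453 = 1.3432, O: 21.49/15.999 = 1.3432
Raw ratio (divide by min = 1.3432): Na: 1.0, Cl: 1.0, O: 1.0
Multiply by 1 to clear fractions: Na: 1.0 ~= 1, Cl: 1.0 ~= 1, O: 1.0 ~= 1
Reduce by GCD to get the simplest whole-number ratio:

1:1:1


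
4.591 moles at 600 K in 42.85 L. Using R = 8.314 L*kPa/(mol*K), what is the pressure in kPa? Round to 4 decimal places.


PV = nRT, solve for P = nRT / V.
nRT = 4.591 * 8.314 * 600 = 22901.7444
P = 22901.7444 / 42.85
P = 534.46311319 kPa, rounded to 4 dp:

534.4631 kPa


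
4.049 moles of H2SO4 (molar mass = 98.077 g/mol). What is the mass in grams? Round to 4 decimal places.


mass = n * M
mass = 4.049 * 98.077
mass = 397.113773 g, rounded to 4 dp:

397.1138 g


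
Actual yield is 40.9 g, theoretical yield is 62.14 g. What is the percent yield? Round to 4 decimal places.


% yield = 100 * actual / theoretical
% yield = 100 * 40.9 / 62.14
% yield = 65.81911812 %, rounded to 4 dp:

65.8191 %


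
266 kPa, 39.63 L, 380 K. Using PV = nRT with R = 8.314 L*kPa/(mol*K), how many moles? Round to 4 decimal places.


PV = nRT, solve for n = PV / (RT).
PV = 266 * 39.63 = 10541.58
RT = 8.314 * 380 = 3159.32
n = 10541.58 / 3159.32
n = 3.33666105 mol, rounded to 4 dp:

3.3367 mol


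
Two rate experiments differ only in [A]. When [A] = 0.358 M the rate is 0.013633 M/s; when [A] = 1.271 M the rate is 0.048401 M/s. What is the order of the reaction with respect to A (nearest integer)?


Rate is proportional to [A]^n, so rate2/rate1 = ([A]2/[A]1)^n. Take logs to solve for n.
rate2/rate1 = 0.048401 / 0.013633 = 3.5503
[A]2/[A]1 = 1.271 / 0.358 = 3.5503
n = ln(3.5503) / ln(3.5503) = 1.0
Nearest integer order:

1


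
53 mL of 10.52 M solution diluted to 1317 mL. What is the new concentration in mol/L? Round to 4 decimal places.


Dilution: M1*V1 = M2*V2, solve for M2.
M2 = M1*V1 / V2
M2 = 10.52 * 53 / 1317
M2 = 557.56 / 1317
M2 = 0.42335611 mol/L, rounded to 4 dp:

0.4234 mol/L


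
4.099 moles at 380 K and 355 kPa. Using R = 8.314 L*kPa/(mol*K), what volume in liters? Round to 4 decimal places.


PV = nRT, solve for V = nRT / P.
nRT = 4.099 * 8.314 * 380 = 12950.0527
V = 12950.0527 / 355
V = 36.47902169 L, rounded to 4 dp:

36.4790 L


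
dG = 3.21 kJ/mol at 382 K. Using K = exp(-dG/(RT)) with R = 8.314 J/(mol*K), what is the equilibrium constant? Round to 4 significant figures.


dG is in kJ/mol; multiply by 1000 to match R in J/(mol*K).
RT = 8.314 * 382 = 3175.948 J/mol
exponent = -dG*1000 / (RT) = -(3.21*1000) / 3175.948 = -1.01072184
K = exp(-1.01072184)
K = 0.36395617, rounded to 4 significant figures:

0.3640


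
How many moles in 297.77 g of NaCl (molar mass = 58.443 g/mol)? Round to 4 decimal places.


n = mass / M
n = 297.77 / 58.443
n = 5.09504988 mol, rounded to 4 dp:

5.0950 mol


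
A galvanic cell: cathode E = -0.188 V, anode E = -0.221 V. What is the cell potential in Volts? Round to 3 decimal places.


Standard cell potential: E_cell = E_cathode - E_anode.
E_cell = -0.188 - (-0.221)
E_cell = 0.033 V, rounded to 3 dp:

0.033 V


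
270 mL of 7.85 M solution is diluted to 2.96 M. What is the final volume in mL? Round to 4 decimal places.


Dilution: M1*V1 = M2*V2, solve for V2.
V2 = M1*V1 / M2
V2 = 7.85 * 270 / 2.96
V2 = 2119.5 / 2.96
V2 = 716.0472973 mL, rounded to 4 dp:

716.0473 mL


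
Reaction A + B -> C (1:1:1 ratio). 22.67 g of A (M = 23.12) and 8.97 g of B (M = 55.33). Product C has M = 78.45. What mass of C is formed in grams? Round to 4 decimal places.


Find moles of each reactant; the smaller value is the limiting reagent in a 1:1:1 reaction, so moles_C equals moles of the limiter.
n_A = mass_A / M_A = 22.67 / 23.12 = 0.980536 mol
n_B = mass_B / M_B = 8.97 / 55.33 = 0.162118 mol
Limiting reagent: B (smaller), n_limiting = 0.162118 mol
mass_C = n_limiting * M_C = 0.162118 * 78.45
mass_C = 12.7181571 g, rounded to 4 dp:

12.7182 g


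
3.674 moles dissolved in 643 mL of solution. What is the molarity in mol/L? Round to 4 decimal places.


Convert volume to liters: V_L = V_mL / 1000.
V_L = 643 / 1000 = 0.643 L
M = n / V_L = 3.674 / 0.643
M = 5.71384137 mol/L, rounded to 4 dp:

5.7138 mol/L


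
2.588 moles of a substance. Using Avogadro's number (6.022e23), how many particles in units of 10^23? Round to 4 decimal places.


N = n * NA, then divide by 1e23 for the requested units.
N / 1e23 = n * 6.022
N / 1e23 = 2.588 * 6.022
N / 1e23 = 15.584936, rounded to 4 dp:

15.5849


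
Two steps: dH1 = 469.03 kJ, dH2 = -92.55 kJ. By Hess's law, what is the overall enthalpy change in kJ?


Hess's law: enthalpy is a state function, so add the step enthalpies.
dH_total = dH1 + dH2 = 469.03 + (-92.55)
dH_total = 376.48 kJ:

376.48 kJ


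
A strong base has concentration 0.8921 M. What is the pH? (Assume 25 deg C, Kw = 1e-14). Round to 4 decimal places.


A strong base dissociates completely, so [OH-] equals the given concentration.
pOH = -log10([OH-]) = -log10(0.8921) = 0.049586
pH = 14 - pOH = 14 - 0.049586
pH = 13.950414, rounded to 4 dp:

13.9504


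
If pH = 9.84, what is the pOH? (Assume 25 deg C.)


At 25 deg C, pH + pOH = 14.
pOH = 14 - pH = 14 - 9.84
pOH = 4.16:

4.16


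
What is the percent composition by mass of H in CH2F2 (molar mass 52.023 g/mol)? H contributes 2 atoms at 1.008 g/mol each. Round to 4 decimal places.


pct = 100 * (n_elem * M_elem) / M_total
mass_contribution = 2 * 1.008 = 2.016 g/mol
pct = 100 * 2.016 / 52.023
pct = 3.87520904 %, rounded to 4 dp:

3.8752 %


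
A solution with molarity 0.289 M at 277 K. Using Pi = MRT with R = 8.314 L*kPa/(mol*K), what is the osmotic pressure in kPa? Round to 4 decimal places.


Osmotic pressure (van't Hoff): Pi = M*R*T.
RT = 8.314 * 277 = 2302.978
Pi = 0.289 * 2302.978
Pi = 665.560642 kPa, rounded to 4 dp:

665.5606 kPa


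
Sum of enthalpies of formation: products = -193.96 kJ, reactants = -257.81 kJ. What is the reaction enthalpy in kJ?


dH_rxn = sum(dH_f products) - sum(dH_f reactants)
dH_rxn = -193.96 - (-257.81)
dH_rxn = 63.85 kJ:

63.85 kJ


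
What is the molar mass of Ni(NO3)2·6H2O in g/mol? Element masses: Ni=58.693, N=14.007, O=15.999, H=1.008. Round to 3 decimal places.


M = sum(count * atomic_mass) over atoms.
M = 1*58.693 + 2*14.007 + 12*15.999 + 12*1.008
M = 58.693 + 28.014 + 191.988 + 12.096
M = 290.791 g/mol, rounded to 3 dp:

290.791 g/mol


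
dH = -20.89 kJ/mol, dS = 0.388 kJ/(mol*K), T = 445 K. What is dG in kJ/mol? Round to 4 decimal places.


Gibbs: dG = dH - T*dS (consistent units, dS already in kJ/(mol*K)).
T*dS = 445 * 0.388 = 172.66
dG = -20.89 - (172.66)
dG = -193.55 kJ/mol, rounded to 4 dp:

-193.5500 kJ/mol


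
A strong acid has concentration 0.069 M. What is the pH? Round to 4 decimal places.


A strong acid dissociates completely, so [H+] equals the given concentration.
pH = -log10([H+]) = -log10(0.069)
pH = 1.16115091, rounded to 4 dp:

1.1612


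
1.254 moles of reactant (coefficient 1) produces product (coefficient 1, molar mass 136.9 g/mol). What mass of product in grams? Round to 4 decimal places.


Use the coefficient ratio to convert reactant moles to product moles, then multiply by the product's molar mass.
moles_P = moles_R * (coeff_P / coeff_R) = 1.254 * (1/1) = 1.254
mass_P = moles_P * M_P = 1.254 * 136.9
mass_P = 171.6726 g, rounded to 4 dp:

171.6726 g


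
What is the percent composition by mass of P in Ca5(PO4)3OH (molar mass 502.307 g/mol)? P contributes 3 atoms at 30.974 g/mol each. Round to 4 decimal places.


pct = 100 * (n_elem * M_elem) / M_total
mass_contribution = 3 * 30.974 = 92.922 g/mol
pct = 100 * 92.922 / 502.307
pct = 18.4990454 %, rounded to 4 dp:

18.4990 %


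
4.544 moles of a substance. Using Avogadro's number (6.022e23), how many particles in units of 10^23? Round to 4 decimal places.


N = n * NA, then divide by 1e23 for the requested units.
N / 1e23 = n * 6.022
N / 1e23 = 4.544 * 6.022
N / 1e23 = 27.363968, rounded to 4 dp:

27.3640


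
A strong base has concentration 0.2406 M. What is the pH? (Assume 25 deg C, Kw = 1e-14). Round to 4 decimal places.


A strong base dissociates completely, so [OH-] equals the given concentration.
pOH = -log10([OH-]) = -log10(0.2406) = 0.618704
pH = 14 - pOH = 14 - 0.618704
pH = 13.381296, rounded to 4 dp:

13.3813


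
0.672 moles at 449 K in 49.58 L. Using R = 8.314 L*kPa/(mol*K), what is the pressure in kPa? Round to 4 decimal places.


PV = nRT, solve for P = nRT / V.
nRT = 0.672 * 8.314 * 449 = 2508.5666
P = 2508.5666 / 49.58
P = 50.59634127 kPa, rounded to 4 dp:

50.5963 kPa


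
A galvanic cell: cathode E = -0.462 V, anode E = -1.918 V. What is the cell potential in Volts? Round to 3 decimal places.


Standard cell potential: E_cell = E_cathode - E_anode.
E_cell = -0.462 - (-1.918)
E_cell = 1.456 V, rounded to 3 dp:

1.456 V


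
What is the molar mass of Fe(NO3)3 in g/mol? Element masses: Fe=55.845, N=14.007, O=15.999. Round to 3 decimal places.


M = sum(count * atomic_mass) over atoms.
M = 1*55.845 + 3*14.007 + 9*15.999
M = 55.845 + 42.021 + 143.991
M = 241.857 g/mol, rounded to 3 dp:

241.857 g/mol


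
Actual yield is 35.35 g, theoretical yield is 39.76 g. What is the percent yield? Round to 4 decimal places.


% yield = 100 * actual / theoretical
% yield = 100 * 35.35 / 39.76
% yield = 88.9084507 %, rounded to 4 dp:

88.9085 %


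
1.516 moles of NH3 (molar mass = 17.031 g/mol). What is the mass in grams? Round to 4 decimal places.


mass = n * M
mass = 1.516 * 17.031
mass = 25.818996 g, rounded to 4 dp:

25.8190 g


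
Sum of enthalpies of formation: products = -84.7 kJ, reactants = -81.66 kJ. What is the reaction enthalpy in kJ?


dH_rxn = sum(dH_f products) - sum(dH_f reactants)
dH_rxn = -84.7 - (-81.66)
dH_rxn = -3.04 kJ:

-3.04 kJ


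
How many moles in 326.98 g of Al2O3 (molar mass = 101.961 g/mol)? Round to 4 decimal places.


n = mass / M
n = 326.98 / 101.961
n = 3.20691245 mol, rounded to 4 dp:

3.2069 mol


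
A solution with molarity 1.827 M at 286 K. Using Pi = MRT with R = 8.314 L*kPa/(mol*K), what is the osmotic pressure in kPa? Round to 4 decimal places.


Osmotic pressure (van't Hoff): Pi = M*R*T.
RT = 8.314 * 286 = 2377.804
Pi = 1.827 * 2377.804
Pi = 4344.247908 kPa, rounded to 4 dp:

4344.2479 kPa


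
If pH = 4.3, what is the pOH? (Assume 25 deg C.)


At 25 deg C, pH + pOH = 14.
pOH = 14 - pH = 14 - 4.3
pOH = 9.7:

9.70


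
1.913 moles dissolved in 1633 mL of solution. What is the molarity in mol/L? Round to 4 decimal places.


Convert volume to liters: V_L = V_mL / 1000.
V_L = 1633 / 1000 = 1.633 L
M = n / V_L = 1.913 / 1.633
M = 1.17146356 mol/L, rounded to 4 dp:

1.1715 mol/L


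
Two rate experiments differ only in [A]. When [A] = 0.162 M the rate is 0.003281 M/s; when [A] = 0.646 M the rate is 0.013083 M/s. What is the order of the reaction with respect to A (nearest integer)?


Rate is proportional to [A]^n, so rate2/rate1 = ([A]2/[A]1)^n. Take logs to solve for n.
rate2/rate1 = 0.013083 / 0.003281 = 3.9875
[A]2/[A]1 = 0.646 / 0.162 = 3.9877
n = ln(3.9875) / ln(3.9877) = 1.0
Nearest integer order:

1


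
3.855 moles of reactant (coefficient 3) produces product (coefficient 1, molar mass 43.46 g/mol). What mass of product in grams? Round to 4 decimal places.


Use the coefficient ratio to convert reactant moles to product moles, then multiply by the product's molar mass.
moles_P = moles_R * (coeff_P / coeff_R) = 3.855 * (1/3) = 1.285
mass_P = moles_P * M_P = 1.285 * 43.46
mass_P = 55.8461 g, rounded to 4 dp:

55.8461 g


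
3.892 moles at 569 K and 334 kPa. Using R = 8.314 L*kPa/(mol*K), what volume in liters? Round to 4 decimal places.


PV = nRT, solve for V = nRT / P.
nRT = 3.892 * 8.314 * 569 = 18411.7521
V = 18411.7521 / 334
V = 55.12500629 L, rounded to 4 dp:

55.1250 L


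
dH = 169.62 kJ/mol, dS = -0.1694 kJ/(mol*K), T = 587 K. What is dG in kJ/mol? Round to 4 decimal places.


Gibbs: dG = dH - T*dS (consistent units, dS already in kJ/(mol*K)).
T*dS = 587 * -0.1694 = -99.4378
dG = 169.62 - (-99.4378)
dG = 269.0578 kJ/mol, rounded to 4 dp:

269.0578 kJ/mol


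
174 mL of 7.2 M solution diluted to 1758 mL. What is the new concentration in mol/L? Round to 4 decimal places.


Dilution: M1*V1 = M2*V2, solve for M2.
M2 = M1*V1 / V2
M2 = 7.2 * 174 / 1758
M2 = 1252.8 / 1758
M2 = 0.71262799 mol/L, rounded to 4 dp:

0.7126 mol/L


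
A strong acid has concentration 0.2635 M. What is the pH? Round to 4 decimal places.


A strong acid dissociates completely, so [H+] equals the given concentration.
pH = -log10([H+]) = -log10(0.2635)
pH = 0.57921938, rounded to 4 dp:

0.5792


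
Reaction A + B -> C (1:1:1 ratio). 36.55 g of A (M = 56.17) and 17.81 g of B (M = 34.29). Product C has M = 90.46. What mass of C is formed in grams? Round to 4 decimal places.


Find moles of each reactant; the smaller value is the limiting reagent in a 1:1:1 reaction, so moles_C equals moles of the limiter.
n_A = mass_A / M_A = 36.55 / 56.17 = 0.650703 mol
n_B = mass_B / M_B = 17.81 / 34.29 = 0.519393 mol
Limiting reagent: B (smaller), n_limiting = 0.519393 mol
mass_C = n_limiting * M_C = 0.519393 * 90.46
mass_C = 46.98429078 g, rounded to 4 dp:

46.9843 g


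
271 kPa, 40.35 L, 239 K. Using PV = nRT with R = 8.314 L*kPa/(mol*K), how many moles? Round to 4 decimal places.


PV = nRT, solve for n = PV / (RT).
PV = 271 * 40.35 = 10934.85
RT = 8.314 * 239 = 1987.046
n = 10934.85 / 1987.046
n = 5.50306837 mol, rounded to 4 dp:

5.5031 mol


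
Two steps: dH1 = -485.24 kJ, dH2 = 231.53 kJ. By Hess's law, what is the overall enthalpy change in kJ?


Hess's law: enthalpy is a state function, so add the step enthalpies.
dH_total = dH1 + dH2 = -485.24 + (231.53)
dH_total = -253.71 kJ:

-253.71 kJ


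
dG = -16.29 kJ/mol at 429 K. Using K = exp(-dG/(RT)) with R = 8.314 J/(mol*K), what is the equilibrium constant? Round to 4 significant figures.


dG is in kJ/mol; multiply by 1000 to match R in J/(mol*K).
RT = 8.314 * 429 = 3566.706 J/mol
exponent = -dG*1000 / (RT) = -(-16.29*1000) / 3566.706 = 4.56723935
K = exp(4.56723935)
K = 96.277953, rounded to 4 significant figures:

96.28


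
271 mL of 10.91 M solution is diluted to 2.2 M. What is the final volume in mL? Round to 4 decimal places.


Dilution: M1*V1 = M2*V2, solve for V2.
V2 = M1*V1 / M2
V2 = 10.91 * 271 / 2.2
V2 = 2956.61 / 2.2
V2 = 1343.91363636 mL, rounded to 4 dp:

1343.9136 mL


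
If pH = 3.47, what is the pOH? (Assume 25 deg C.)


At 25 deg C, pH + pOH = 14.
pOH = 14 - pH = 14 - 3.47
pOH = 10.53:

10.53


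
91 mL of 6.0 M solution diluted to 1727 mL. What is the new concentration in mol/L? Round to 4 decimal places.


Dilution: M1*V1 = M2*V2, solve for M2.
M2 = M1*V1 / V2
M2 = 6.0 * 91 / 1727
M2 = 546.0 / 1727
M2 = 0.31615518 mol/L, rounded to 4 dp:

0.3162 mol/L


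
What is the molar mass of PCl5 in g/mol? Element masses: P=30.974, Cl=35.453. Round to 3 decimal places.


M = sum(count * atomic_mass) over atoms.
M = 1*30.974 + 5*35.453
M = 30.974 + 177.265
M = 208.239 g/mol, rounded to 3 dp:

208.239 g/mol


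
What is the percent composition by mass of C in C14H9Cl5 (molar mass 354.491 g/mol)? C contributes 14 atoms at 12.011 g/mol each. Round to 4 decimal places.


pct = 100 * (n_elem * M_elem) / M_total
mass_contribution = 14 * 12.011 = 168.154 g/mol
pct = 100 * 168.154 / 354.491
pct = 47.43533686 %, rounded to 4 dp:

47.4353 %
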